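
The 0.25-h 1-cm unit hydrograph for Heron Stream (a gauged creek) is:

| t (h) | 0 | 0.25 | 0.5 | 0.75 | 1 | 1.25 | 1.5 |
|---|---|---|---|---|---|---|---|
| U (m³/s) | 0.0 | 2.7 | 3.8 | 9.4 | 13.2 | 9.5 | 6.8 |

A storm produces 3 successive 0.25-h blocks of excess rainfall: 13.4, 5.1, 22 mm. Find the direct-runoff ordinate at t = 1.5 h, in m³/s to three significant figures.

By discrete convolution, Q_j = Σ (P_i / 10 mm) · U_{j−i}.
At t = 1.5 h (j=6): Q = (13.4/10)·6.8 + (5.1/10)·9.5 + (22/10)·13.2 = 43.0 m³/s.

Q ≈ 43.0 m³/s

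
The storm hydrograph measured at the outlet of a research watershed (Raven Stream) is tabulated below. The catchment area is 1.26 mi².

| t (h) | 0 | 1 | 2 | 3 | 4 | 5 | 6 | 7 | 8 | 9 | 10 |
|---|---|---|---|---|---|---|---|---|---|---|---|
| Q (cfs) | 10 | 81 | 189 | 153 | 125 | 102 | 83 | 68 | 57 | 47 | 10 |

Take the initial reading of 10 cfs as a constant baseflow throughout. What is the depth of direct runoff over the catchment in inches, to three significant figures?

d ≈ 1.00 in

Direct runoff: 0.0, 71.0, 179.0, 143.0, 115.0, 92.0, 73.0, 58.0, 47.0, 37.0, 0.0 cfs; ΣQ_DR = 815.0 cfs.
V = ΣQ_DR · Δt = 815.0 × 3600 s = 2.934 × 10^6 ft³.
Over A = 1.26 mi², depth = V / A = 1.00 in.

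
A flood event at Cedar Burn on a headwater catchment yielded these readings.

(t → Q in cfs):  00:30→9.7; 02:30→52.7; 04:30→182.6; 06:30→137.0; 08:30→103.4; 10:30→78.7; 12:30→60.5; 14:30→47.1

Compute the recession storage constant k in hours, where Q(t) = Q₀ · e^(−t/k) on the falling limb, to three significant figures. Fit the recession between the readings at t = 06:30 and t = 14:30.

On the falling limb, Q drops from 137.0 to 47.1 cfs between t = 06:30 and t = 14:30 (Δt = 8 h).
k = −Δt / ln(Q₂/Q₁) = −8 / ln(47.1/137.0) = 7.49 h.

k ≈ 7.49 h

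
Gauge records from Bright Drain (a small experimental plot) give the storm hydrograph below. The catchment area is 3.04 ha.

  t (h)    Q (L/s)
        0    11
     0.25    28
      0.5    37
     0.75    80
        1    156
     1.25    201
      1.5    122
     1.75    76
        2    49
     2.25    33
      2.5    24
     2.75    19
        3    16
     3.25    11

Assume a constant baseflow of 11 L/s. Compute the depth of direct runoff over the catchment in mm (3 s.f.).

Direct runoff: 0.0, 17.0, 26.0, 69.0, 145.0, 190.0, 111.0, 65.0, 38.0, 22.0, 13.0, 8.0, 5.0, 0.0 L/s; ΣQ_DR = 709.0 L/s.
V = ΣQ_DR · Δt = 709.0 × 900 s = 6.381 × 10^5 L.
Over A = 3.04 ha, depth = V / A = 21.0 mm.

d ≈ 21.0 mm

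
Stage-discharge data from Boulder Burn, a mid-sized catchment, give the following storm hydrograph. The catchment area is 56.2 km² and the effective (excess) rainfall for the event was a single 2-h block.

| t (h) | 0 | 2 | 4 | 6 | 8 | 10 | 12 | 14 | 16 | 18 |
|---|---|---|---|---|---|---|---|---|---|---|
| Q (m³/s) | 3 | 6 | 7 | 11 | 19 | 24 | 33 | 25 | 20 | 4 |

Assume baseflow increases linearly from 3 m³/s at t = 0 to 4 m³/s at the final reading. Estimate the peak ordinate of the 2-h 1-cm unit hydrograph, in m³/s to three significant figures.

U_p ≈ 19.6 m³/s

Direct runoff: 0.00, 2.89, 3.78, 7.67, 15.56, 20.44, 29.33, 21.22, 16.11, 0.00 m³/s; ΣQ_DR = 117.0 m³/s, peak = 29.33 m³/s.
Runoff depth d = ΣQ_DR·Δt / A = 117.0 × 7200 / (56.2 km²) = 14.99 mm.
The 1-cm UH is the DRH scaled by (10 mm)/d, so U_p = 29.33 × 10/14.99 = 19.6 m³/s.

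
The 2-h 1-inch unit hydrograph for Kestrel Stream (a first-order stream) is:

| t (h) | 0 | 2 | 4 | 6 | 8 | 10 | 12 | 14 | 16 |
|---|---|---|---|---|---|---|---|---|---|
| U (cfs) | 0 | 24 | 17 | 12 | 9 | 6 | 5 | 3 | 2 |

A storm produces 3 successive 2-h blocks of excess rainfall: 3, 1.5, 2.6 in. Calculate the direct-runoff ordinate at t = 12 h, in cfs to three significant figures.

By discrete convolution, Q_j = Σ (P_i / 1 in) · U_{j−i}.
At t = 12 h (j=6): Q = (3/1)·5 + (1.5/1)·6 + (2.6/1)·9 = 47.4 cfs.

Q ≈ 47.4 cfs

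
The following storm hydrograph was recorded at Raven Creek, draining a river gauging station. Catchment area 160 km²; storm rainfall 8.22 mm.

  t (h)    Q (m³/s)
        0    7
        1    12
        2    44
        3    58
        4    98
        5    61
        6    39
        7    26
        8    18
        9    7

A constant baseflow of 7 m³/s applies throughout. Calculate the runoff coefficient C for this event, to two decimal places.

C ≈ 0.82

ΣQ_DR = 300.0 m³/s; V = ΣQ_DR·Δt = 1.080 × 10^6 m³.
Runoff depth d = V / A = 6.750 mm.
C = d / P = 6.750 / 8.22 = 0.82.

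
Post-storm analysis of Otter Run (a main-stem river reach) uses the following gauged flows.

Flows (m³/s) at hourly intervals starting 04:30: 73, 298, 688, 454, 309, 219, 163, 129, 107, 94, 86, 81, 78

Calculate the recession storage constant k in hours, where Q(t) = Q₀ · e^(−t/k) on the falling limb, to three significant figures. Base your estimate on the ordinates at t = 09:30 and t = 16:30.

k ≈ 6.78 h

On the falling limb, Q drops from 219 to 78 m³/s between t = 09:30 and t = 16:30 (Δt = 7 h).
k = −Δt / ln(Q₂/Q₁) = −7 / ln(78/219) = 6.78 h.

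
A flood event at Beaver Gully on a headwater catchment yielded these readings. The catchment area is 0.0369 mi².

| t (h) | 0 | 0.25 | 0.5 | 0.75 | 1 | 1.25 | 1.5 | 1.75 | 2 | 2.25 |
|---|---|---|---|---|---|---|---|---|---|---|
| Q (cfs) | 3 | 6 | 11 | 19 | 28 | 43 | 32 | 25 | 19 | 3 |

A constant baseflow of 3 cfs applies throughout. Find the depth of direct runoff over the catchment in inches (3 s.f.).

d ≈ 1.67 in

Direct runoff: 0.0, 3.0, 8.0, 16.0, 25.0, 40.0, 29.0, 22.0, 16.0, 0.0 cfs; ΣQ_DR = 159.0 cfs.
V = ΣQ_DR · Δt = 159.0 × 900 s = 1.431 × 10^5 ft³.
Over A = 0.0369 mi², depth = V / A = 1.67 in.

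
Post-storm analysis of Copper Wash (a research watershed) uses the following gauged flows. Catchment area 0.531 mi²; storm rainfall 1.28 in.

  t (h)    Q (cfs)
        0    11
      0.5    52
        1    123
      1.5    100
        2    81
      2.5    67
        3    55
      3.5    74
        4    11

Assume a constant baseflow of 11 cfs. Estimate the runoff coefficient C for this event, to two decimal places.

C ≈ 0.54

ΣQ_DR = 475.0 cfs; V = ΣQ_DR·Δt = 8.550 × 10^5 ft³.
Runoff depth d = V / A = 0.6931 in.
C = d / P = 0.6931 / 1.28 = 0.54.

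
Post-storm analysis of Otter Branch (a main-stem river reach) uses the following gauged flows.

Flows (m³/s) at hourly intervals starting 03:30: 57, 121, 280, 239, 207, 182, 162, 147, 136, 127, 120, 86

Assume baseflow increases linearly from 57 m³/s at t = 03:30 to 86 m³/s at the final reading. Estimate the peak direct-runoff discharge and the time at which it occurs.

Q_p = 217.73 m³/s at t = 05:30

Subtracting baseflow gives direct-runoff ordinates: 0.00, 61.36, 217.73, 174.09, 139.45, 111.82, 89.18, 71.55, 57.91, 46.27, 36.64, 0.00 m³/s.
The maximum is 217.73 m³/s, occurring at the reading for t = 05:30.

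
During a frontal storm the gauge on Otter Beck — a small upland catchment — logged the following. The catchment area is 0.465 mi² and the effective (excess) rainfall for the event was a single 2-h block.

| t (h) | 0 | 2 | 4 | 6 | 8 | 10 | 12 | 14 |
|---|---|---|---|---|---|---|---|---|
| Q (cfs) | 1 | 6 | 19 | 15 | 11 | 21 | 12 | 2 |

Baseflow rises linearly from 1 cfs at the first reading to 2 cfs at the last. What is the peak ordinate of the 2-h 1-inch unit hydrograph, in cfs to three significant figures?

U_p ≈ 38.6 cfs

Direct runoff: 0.00, 4.86, 17.71, 13.57, 9.43, 19.29, 10.14, 0.00 cfs; ΣQ_DR = 75.00 cfs, peak = 19.29 cfs.
Runoff depth d = ΣQ_DR·Δt / A = 75.00 × 7200 / (0.465 mi²) = 0.4999 in.
The 1-inch UH is the DRH scaled by (1 in)/d, so U_p = 19.29 × 1/0.4999 = 38.6 cfs.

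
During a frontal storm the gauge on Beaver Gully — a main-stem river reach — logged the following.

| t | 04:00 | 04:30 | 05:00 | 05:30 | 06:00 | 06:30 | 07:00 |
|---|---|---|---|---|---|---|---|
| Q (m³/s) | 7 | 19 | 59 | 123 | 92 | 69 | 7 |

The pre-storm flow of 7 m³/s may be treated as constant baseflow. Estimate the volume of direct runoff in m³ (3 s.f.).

Direct-runoff ordinates (Q − Q_b): 0.0, 12.0, 52.0, 116.0, 85.0, 62.0, 0.0 m³/s.
ΣQ_DR = 327.0 m³/s.
With Δt = 0.5 h = 1800 s, V = ΣQ_DR · Δt = 327.0 × 1800 = 5.89 × 10^5 m³.

V ≈ 5.89 × 10^5 m³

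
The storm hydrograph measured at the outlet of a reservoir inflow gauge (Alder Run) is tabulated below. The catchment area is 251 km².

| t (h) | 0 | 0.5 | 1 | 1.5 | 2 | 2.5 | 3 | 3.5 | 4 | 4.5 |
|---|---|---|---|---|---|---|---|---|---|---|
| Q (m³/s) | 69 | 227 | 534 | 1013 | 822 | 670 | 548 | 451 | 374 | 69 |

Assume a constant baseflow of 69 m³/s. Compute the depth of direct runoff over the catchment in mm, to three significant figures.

d ≈ 29.3 mm

Direct runoff: 0.0, 158.0, 465.0, 944.0, 753.0, 601.0, 479.0, 382.0, 305.0, 0.0 m³/s; ΣQ_DR = 4087 m³/s.
V = ΣQ_DR · Δt = 4087 × 1800 s = 7.357 × 10^6 m³.
Over A = 251 km², depth = V / A = 29.3 mm.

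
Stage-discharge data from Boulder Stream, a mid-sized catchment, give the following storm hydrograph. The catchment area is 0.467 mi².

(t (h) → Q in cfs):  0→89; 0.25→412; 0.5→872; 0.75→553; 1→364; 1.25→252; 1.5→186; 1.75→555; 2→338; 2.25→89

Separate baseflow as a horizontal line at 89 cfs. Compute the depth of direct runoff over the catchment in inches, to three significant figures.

d ≈ 2.34 in

Direct runoff: 0.0, 323.0, 783.0, 464.0, 275.0, 163.0, 97.0, 466.0, 249.0, 0.0 cfs; ΣQ_DR = 2820 cfs.
V = ΣQ_DR · Δt = 2820 × 900 s = 2.538 × 10^6 ft³.
Over A = 0.467 mi², depth = V / A = 2.34 in.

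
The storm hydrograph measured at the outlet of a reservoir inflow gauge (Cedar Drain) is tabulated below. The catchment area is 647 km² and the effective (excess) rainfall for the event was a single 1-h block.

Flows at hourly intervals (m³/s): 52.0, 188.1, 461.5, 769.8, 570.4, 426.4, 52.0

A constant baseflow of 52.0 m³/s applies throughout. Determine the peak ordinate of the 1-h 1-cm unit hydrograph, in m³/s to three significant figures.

Direct runoff: 0.0, 136.1, 409.5, 717.8, 518.4, 374.4, 0.0 m³/s; ΣQ_DR = 2156 m³/s, peak = 717.8 m³/s.
Runoff depth d = ΣQ_DR·Δt / A = 2156 × 3600 / (647 km²) = 12.00 mm.
The 1-cm UH is the DRH scaled by (10 mm)/d, so U_p = 717.8 × 10/12.00 = 598 m³/s.

U_p ≈ 598 m³/s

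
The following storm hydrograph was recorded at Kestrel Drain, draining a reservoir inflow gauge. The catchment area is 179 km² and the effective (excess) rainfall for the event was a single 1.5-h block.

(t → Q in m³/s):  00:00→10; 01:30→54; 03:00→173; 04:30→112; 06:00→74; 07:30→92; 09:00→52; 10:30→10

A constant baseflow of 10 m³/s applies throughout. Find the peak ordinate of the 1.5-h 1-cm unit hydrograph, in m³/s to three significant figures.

U_p ≈ 109 m³/s

Direct runoff: 0.0, 44.0, 163.0, 102.0, 64.0, 82.0, 42.0, 0.0 m³/s; ΣQ_DR = 497.0 m³/s, peak = 163.0 m³/s.
Runoff depth d = ΣQ_DR·Δt / A = 497.0 × 5400 / (179 km²) = 14.99 mm.
The 1-cm UH is the DRH scaled by (10 mm)/d, so U_p = 163.0 × 10/14.99 = 109 m³/s.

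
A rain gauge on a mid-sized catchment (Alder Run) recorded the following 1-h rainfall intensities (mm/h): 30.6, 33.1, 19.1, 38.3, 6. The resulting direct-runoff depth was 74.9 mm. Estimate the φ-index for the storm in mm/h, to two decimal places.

Only the 4 blocks with intensity above φ contribute runoff: 30.6, 33.1, 19.1, 38.3 mm/h.
Σ(I−φ)·Δt = d  ⇒  (30.6+33.1+19.1+38.3 − 4φ)·1 = 74.9
φ = (121.1 − 74.9/1) / 4 = 11.55 mm/h.

φ ≈ 11.55 mm/h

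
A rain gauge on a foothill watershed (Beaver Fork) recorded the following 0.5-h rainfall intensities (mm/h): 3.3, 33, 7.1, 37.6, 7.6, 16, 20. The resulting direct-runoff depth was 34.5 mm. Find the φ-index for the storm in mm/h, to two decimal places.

φ ≈ 9.40 mm/h

Only the 4 blocks with intensity above φ contribute runoff: 33, 37.6, 16, 20 mm/h.
Σ(I−φ)·Δt = d  ⇒  (33+37.6+16+20 − 4φ)·0.5 = 34.5
φ = (106.6 − 34.5/0.5) / 4 = 9.40 mm/h.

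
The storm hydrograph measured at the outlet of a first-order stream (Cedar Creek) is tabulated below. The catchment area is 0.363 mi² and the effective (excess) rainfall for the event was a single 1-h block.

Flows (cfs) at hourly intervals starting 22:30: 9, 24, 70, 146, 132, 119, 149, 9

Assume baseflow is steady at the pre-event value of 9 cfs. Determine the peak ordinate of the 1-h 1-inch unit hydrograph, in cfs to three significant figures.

U_p ≈ 56.0 cfs

Direct runoff: 0.0, 15.0, 61.0, 137.0, 123.0, 110.0, 140.0, 0.0 cfs; ΣQ_DR = 586.0 cfs, peak = 140.0 cfs.
Runoff depth d = ΣQ_DR·Δt / A = 586.0 × 3600 / (0.363 mi²) = 2.502 in.
The 1-inch UH is the DRH scaled by (1 in)/d, so U_p = 140.0 × 1/2.502 = 56.0 cfs.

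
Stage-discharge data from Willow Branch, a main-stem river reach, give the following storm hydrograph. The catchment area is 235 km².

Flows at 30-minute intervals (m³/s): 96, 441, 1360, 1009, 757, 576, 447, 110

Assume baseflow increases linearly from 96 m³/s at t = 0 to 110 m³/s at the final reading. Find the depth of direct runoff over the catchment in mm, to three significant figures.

d ≈ 30.4 mm

Direct runoff: 0.00, 343.00, 1260.00, 907.00, 653.00, 470.00, 339.00, 0.00 m³/s; ΣQ_DR = 3972 m³/s.
V = ΣQ_DR · Δt = 3972 × 1800 s = 7.150 × 10^6 m³.
Over A = 235 km², depth = V / A = 30.4 mm.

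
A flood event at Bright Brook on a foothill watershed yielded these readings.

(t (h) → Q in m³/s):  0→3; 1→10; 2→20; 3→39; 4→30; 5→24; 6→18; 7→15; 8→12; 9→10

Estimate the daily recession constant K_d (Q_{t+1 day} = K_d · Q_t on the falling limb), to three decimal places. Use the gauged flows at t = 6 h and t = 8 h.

Between t = 6 h and t = 8 h the flow falls from 18 to 12 m³/s over 2×1 h = 2 h.
Per-interval ratio K = (12/18)^(1/2) = 0.8165; K_d = K^(24/1) = 0.008.

K_d ≈ 0.008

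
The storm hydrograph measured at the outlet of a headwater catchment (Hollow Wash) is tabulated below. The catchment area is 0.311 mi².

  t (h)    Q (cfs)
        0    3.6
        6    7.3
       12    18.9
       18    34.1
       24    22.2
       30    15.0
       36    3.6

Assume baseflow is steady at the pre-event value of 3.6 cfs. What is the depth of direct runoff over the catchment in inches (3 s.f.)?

d ≈ 2.38 in

Direct runoff: 0.0, 3.7, 15.3, 30.5, 18.6, 11.4, 0.0 cfs; ΣQ_DR = 79.50 cfs.
V = ΣQ_DR · Δt = 79.50 × 21600 s = 1.717 × 10^6 ft³.
Over A = 0.311 mi², depth = V / A = 2.38 in.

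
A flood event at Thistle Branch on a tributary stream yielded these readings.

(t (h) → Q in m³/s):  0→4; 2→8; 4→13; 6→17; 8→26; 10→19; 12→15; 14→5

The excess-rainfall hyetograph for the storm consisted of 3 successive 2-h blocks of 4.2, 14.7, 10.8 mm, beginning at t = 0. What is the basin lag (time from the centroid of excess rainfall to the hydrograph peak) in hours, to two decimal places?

Centroid of excess rainfall: t_c = Σ P_i·t̄_i / ΣP_i = 3.4444 h (block centres at 1, 3, 5 h).
Hydrograph peak occurs at t = 8 h, so basin lag t_L = 8 − 3.4444 = 4.56 h.

t_L ≈ 4.56 h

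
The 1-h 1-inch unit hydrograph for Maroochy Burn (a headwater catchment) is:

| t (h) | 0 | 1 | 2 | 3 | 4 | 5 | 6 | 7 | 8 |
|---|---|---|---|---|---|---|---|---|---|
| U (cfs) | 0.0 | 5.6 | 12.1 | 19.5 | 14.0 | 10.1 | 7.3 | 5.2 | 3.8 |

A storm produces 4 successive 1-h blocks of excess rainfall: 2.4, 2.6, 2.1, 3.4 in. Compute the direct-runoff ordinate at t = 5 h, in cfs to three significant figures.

By discrete convolution, Q_j = Σ (P_i / 1 in) · U_{j−i}.
At t = 5 h (j=5): Q = (2.4/1)·10.1 + (2.6/1)·14.0 + (2.1/1)·19.5 + (3.4/1)·12.1 = 143 cfs.

Q ≈ 143 cfs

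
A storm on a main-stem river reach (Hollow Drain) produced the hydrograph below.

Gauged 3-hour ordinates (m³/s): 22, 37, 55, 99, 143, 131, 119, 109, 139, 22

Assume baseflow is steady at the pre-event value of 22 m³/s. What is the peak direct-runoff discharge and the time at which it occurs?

Q_p = 121.0 m³/s at t = 12 h

Subtracting baseflow gives direct-runoff ordinates: 0.0, 15.0, 33.0, 77.0, 121.0, 109.0, 97.0, 87.0, 117.0, 0.0 m³/s.
The maximum is 121.0 m³/s, occurring at the reading for t = 12 h.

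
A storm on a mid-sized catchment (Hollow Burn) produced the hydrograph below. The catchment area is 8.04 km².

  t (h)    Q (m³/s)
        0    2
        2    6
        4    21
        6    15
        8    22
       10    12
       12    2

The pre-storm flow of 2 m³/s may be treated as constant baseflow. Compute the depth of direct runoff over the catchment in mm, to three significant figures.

d ≈ 59.1 mm

Direct runoff: 0.0, 4.0, 19.0, 13.0, 20.0, 10.0, 0.0 m³/s; ΣQ_DR = 66.00 m³/s.
V = ΣQ_DR · Δt = 66.00 × 7200 s = 4.752 × 10^5 m³.
Over A = 8.04 km², depth = V / A = 59.1 mm.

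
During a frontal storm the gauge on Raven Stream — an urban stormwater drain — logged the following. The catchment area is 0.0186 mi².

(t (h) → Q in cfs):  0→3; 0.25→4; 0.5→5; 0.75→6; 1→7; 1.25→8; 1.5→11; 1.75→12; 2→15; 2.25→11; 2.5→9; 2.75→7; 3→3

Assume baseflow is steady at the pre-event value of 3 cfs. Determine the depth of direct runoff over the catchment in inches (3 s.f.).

Direct runoff: 0.0, 1.0, 2.0, 3.0, 4.0, 5.0, 8.0, 9.0, 12.0, 8.0, 6.0, 4.0, 0.0 cfs; ΣQ_DR = 62.00 cfs.
V = ΣQ_DR · Δt = 62.00 × 900 s = 55800 ft³.
Over A = 0.0186 mi², depth = V / A = 1.29 in.

d ≈ 1.29 in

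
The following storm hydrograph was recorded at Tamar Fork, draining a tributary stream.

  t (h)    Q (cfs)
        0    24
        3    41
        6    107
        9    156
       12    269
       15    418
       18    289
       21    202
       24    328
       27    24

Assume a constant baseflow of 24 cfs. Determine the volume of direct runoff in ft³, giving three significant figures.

Direct-runoff ordinates (Q − Q_b): 0.0, 17.0, 83.0, 132.0, 245.0, 394.0, 265.0, 178.0, 304.0, 0.0 cfs.
ΣQ_DR = 1618 cfs.
With Δt = 3 h = 10800 s, V = ΣQ_DR · Δt = 1618 × 10800 = 1.75 × 10^7 ft³.

V ≈ 1.75 × 10^7 ft³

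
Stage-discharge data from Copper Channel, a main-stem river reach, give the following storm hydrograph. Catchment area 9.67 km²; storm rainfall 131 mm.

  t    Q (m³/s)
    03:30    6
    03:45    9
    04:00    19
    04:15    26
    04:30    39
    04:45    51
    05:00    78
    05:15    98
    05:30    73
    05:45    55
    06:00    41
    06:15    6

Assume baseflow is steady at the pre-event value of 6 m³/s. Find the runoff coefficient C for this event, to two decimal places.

C ≈ 0.30

ΣQ_DR = 429.0 m³/s; V = ΣQ_DR·Δt = 3.861 × 10^5 m³.
Runoff depth d = V / A = 39.93 mm.
C = d / P = 39.93 / 131 = 0.30.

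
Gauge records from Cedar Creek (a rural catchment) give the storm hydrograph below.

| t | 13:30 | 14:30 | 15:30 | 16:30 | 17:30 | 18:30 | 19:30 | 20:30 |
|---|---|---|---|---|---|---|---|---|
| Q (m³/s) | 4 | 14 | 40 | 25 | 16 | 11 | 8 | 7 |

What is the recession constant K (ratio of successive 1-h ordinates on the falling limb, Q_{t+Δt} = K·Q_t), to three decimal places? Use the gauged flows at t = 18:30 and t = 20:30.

K ≈ 0.798

Using the recession-limb readings at t = 18:30 and t = 20:30: Q falls from 11 to 7 m³/s over 2 intervals.
K = (Q₂/Q₁)^(1/2) = (7/11)^(1/2) = 0.798.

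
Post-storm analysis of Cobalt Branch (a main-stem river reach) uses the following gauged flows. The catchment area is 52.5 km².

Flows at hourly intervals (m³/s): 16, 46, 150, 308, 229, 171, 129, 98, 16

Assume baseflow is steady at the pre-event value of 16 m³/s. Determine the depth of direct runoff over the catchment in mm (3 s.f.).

Direct runoff: 0.0, 30.0, 134.0, 292.0, 213.0, 155.0, 113.0, 82.0, 0.0 m³/s; ΣQ_DR = 1019 m³/s.
V = ΣQ_DR · Δt = 1019 × 3600 s = 3.668 × 10^6 m³.
Over A = 52.5 km², depth = V / A = 69.9 mm.

d ≈ 69.9 mm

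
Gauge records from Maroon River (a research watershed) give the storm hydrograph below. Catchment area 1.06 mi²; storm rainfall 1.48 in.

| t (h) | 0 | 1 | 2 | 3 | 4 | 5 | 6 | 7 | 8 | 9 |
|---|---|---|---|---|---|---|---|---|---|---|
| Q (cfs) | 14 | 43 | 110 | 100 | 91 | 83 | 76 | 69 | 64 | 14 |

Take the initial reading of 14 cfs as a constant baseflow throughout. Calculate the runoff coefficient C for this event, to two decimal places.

C ≈ 0.52

ΣQ_DR = 524.0 cfs; V = ΣQ_DR·Δt = 1.886 × 10^6 ft³.
Runoff depth d = V / A = 0.7660 in.
C = d / P = 0.7660 / 1.48 = 0.52.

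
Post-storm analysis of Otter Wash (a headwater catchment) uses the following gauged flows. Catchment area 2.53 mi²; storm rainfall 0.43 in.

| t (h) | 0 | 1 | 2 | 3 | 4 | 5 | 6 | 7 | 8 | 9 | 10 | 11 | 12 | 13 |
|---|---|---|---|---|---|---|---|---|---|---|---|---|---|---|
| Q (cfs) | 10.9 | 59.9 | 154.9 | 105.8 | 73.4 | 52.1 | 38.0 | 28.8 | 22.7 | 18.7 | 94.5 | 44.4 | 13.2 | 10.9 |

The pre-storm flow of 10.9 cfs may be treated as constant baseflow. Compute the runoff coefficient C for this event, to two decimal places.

C ≈ 0.82

ΣQ_DR = 575.6 cfs; V = ΣQ_DR·Δt = 2.072 × 10^6 ft³.
Runoff depth d = V / A = 0.3525 in.
C = d / P = 0.3525 / 0.43 = 0.82.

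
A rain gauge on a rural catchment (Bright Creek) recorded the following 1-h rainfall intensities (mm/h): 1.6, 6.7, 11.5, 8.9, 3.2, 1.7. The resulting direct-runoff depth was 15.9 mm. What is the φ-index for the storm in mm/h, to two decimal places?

φ ≈ 3.73 mm/h

Only the 3 blocks with intensity above φ contribute runoff: 6.7, 11.5, 8.9 mm/h.
Σ(I−φ)·Δt = d  ⇒  (6.7+11.5+8.9 − 3φ)·1 = 15.9
φ = (27.10 − 15.9/1) / 3 = 3.73 mm/h.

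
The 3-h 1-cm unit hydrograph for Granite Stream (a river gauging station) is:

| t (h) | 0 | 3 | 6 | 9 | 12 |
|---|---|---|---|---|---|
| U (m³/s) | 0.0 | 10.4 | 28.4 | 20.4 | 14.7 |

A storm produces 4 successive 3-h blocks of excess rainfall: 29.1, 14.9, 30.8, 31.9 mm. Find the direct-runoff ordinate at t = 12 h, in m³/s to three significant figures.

Q ≈ 194 m³/s

By discrete convolution, Q_j = Σ (P_i / 10 mm) · U_{j−i}.
At t = 12 h (j=4): Q = (29.1/10)·14.7 + (14.9/10)·20.4 + (30.8/10)·28.4 + (31.9/10)·10.4 = 194 m³/s.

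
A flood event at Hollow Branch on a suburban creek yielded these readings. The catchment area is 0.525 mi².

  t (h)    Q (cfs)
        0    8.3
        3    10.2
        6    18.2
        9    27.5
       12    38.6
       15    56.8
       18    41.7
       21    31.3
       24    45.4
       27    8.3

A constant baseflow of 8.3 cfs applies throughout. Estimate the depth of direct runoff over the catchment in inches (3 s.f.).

d ≈ 1.80 in

Direct runoff: 0.0, 1.9, 9.9, 19.2, 30.3, 48.5, 33.4, 23.0, 37.1, 0.0 cfs; ΣQ_DR = 203.3 cfs.
V = ΣQ_DR · Δt = 203.3 × 10800 s = 2.196 × 10^6 ft³.
Over A = 0.525 mi², depth = V / A = 1.80 in.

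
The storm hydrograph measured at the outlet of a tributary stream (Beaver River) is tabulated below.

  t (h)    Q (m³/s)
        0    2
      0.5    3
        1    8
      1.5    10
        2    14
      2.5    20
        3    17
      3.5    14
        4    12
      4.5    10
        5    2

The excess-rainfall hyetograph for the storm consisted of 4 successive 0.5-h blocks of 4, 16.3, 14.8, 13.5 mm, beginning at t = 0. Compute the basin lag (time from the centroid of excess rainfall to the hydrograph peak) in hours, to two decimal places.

t_L ≈ 1.36 h

Centroid of excess rainfall: t_c = Σ P_i·t̄_i / ΣP_i = 1.1389 h (block centres at 0.25, 0.75, 1.25, 1.75 h).
Hydrograph peak occurs at t = 2.5 h, so basin lag t_L = 2.5 − 1.1389 = 1.36 h.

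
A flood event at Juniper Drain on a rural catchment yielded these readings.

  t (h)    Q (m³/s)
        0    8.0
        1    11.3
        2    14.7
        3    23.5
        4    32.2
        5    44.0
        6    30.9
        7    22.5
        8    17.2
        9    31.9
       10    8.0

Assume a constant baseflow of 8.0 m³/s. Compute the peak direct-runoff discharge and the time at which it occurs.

Subtracting baseflow gives direct-runoff ordinates: 0.0, 3.3, 6.7, 15.5, 24.2, 36.0, 22.9, 14.5, 9.2, 23.9, 0.0 m³/s.
The maximum is 36.0 m³/s, occurring at the reading for t = 5 h.

Q_p = 36.0 m³/s at t = 5 h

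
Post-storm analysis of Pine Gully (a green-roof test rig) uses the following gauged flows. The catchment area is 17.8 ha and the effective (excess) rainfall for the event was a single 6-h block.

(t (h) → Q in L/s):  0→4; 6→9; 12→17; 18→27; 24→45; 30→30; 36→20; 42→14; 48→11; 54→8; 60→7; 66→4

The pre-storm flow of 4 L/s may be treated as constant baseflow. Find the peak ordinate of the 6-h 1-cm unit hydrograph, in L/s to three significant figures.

U_p ≈ 22.8 L/s

Direct runoff: 0.0, 5.0, 13.0, 23.0, 41.0, 26.0, 16.0, 10.0, 7.0, 4.0, 3.0, 0.0 L/s; ΣQ_DR = 148.0 L/s, peak = 41.0 L/s.
Runoff depth d = ΣQ_DR·Δt / A = 148.0 × 21600 / (17.8 ha) = 17.96 mm.
The 1-cm UH is the DRH scaled by (10 mm)/d, so U_p = 41.0 × 10/17.96 = 22.8 L/s.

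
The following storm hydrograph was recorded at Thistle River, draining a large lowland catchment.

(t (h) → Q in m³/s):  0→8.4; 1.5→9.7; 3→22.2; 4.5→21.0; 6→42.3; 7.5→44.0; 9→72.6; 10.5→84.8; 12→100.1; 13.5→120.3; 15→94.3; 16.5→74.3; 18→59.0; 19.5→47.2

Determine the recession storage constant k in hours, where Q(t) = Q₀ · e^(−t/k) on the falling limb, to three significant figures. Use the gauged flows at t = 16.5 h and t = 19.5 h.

On the falling limb, Q drops from 74.3 to 47.2 m³/s between t = 16.5 h and t = 19.5 h (Δt = 3 h).
k = −Δt / ln(Q₂/Q₁) = −3 / ln(47.2/74.3) = 6.61 h.

k ≈ 6.61 h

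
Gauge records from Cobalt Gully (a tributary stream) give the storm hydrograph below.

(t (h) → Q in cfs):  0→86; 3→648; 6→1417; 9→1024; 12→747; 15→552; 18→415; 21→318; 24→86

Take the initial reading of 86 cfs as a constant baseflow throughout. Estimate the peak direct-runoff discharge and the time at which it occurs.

Q_p = 1331.0 cfs at t = 6 h

Subtracting baseflow gives direct-runoff ordinates: 0.0, 562.0, 1331.0, 938.0, 661.0, 466.0, 329.0, 232.0, 0.0 cfs.
The maximum is 1331.0 cfs, occurring at the reading for t = 6 h.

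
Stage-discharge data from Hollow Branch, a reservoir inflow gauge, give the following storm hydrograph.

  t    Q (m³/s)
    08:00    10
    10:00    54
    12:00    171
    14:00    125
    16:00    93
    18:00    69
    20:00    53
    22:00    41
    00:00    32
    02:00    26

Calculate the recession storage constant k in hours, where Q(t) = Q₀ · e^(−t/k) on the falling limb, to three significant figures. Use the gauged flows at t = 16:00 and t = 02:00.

On the falling limb, Q drops from 93 to 26 m³/s between t = 16:00 and t = 02:00 (Δt = 10 h).
k = −Δt / ln(Q₂/Q₁) = −10 / ln(26/93) = 7.85 h.

k ≈ 7.85 h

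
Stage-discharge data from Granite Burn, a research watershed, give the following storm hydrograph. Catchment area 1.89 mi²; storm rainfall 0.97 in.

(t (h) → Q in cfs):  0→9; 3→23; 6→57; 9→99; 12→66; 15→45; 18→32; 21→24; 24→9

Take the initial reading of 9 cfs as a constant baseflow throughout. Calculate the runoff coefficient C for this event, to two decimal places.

ΣQ_DR = 283.0 cfs; V = ΣQ_DR·Δt = 3.056 × 10^6 ft³.
Runoff depth d = V / A = 0.6961 in.
C = d / P = 0.6961 / 0.97 = 0.72.

C ≈ 0.72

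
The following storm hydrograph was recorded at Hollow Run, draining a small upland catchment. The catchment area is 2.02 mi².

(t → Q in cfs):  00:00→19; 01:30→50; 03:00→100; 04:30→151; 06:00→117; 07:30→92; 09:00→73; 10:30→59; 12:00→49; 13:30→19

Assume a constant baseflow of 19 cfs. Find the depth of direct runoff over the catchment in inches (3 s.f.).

Direct runoff: 0.0, 31.0, 81.0, 132.0, 98.0, 73.0, 54.0, 40.0, 30.0, 0.0 cfs; ΣQ_DR = 539.0 cfs.
V = ΣQ_DR · Δt = 539.0 × 5400 s = 2.911 × 10^6 ft³.
Over A = 2.02 mi², depth = V / A = 0.620 in.

d ≈ 0.620 in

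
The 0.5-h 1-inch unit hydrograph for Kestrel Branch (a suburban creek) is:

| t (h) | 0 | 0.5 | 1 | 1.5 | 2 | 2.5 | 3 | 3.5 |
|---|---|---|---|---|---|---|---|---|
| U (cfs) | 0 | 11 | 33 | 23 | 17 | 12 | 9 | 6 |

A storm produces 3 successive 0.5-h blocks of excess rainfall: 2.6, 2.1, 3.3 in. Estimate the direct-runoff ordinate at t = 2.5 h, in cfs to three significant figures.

By discrete convolution, Q_j = Σ (P_i / 1 in) · U_{j−i}.
At t = 2.5 h (j=5): Q = (2.6/1)·12 + (2.1/1)·17 + (3.3/1)·23 = 143 cfs.

Q ≈ 143 cfs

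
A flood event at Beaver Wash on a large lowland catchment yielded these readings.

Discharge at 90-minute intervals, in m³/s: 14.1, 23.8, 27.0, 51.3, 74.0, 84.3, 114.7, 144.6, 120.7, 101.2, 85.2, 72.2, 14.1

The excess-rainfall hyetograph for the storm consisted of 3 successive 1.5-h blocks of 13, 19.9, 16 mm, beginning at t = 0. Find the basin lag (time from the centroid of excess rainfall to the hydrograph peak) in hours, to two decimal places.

Centroid of excess rainfall: t_c = Σ P_i·t̄_i / ΣP_i = 2.3420 h (block centres at 0.75, 2.25, 3.75 h).
Hydrograph peak occurs at t = 10.5 h, so basin lag t_L = 10.5 − 2.3420 = 8.16 h.

t_L ≈ 8.16 h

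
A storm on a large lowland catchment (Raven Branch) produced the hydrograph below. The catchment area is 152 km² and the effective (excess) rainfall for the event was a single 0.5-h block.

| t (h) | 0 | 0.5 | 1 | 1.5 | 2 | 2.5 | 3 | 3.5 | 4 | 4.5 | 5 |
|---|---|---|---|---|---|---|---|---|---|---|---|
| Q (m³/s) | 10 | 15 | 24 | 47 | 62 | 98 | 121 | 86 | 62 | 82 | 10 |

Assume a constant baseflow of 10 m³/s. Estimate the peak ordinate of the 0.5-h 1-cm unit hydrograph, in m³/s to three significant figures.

U_p ≈ 185 m³/s

Direct runoff: 0.0, 5.0, 14.0, 37.0, 52.0, 88.0, 111.0, 76.0, 52.0, 72.0, 0.0 m³/s; ΣQ_DR = 507.0 m³/s, peak = 111.0 m³/s.
Runoff depth d = ΣQ_DR·Δt / A = 507.0 × 1800 / (152 km²) = 6.004 mm.
The 1-cm UH is the DRH scaled by (10 mm)/d, so U_p = 111.0 × 10/6.004 = 185 m³/s.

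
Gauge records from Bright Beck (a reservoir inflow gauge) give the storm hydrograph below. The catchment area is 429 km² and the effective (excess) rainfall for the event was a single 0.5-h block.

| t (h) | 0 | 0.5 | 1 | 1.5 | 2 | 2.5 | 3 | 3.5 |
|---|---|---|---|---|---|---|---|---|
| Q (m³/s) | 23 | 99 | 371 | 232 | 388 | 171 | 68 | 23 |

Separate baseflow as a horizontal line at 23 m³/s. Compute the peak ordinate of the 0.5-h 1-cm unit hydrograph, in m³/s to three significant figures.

U_p ≈ 730 m³/s

Direct runoff: 0.0, 76.0, 348.0, 209.0, 365.0, 148.0, 45.0, 0.0 m³/s; ΣQ_DR = 1191 m³/s, peak = 365.0 m³/s.
Runoff depth d = ΣQ_DR·Δt / A = 1191 × 1800 / (429 km²) = 4.997 mm.
The 1-cm UH is the DRH scaled by (10 mm)/d, so U_p = 365.0 × 10/4.997 = 730 m³/s.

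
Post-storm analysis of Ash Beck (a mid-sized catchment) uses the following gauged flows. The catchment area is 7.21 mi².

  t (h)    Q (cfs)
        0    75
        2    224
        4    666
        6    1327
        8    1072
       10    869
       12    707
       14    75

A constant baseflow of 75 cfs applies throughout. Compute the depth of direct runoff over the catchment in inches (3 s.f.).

Direct runoff: 0.0, 149.0, 591.0, 1252.0, 997.0, 794.0, 632.0, 0.0 cfs; ΣQ_DR = 4415 cfs.
V = ΣQ_DR · Δt = 4415 × 7200 s = 3.179 × 10^7 ft³.
Over A = 7.21 mi², depth = V / A = 1.90 in.

d ≈ 1.90 in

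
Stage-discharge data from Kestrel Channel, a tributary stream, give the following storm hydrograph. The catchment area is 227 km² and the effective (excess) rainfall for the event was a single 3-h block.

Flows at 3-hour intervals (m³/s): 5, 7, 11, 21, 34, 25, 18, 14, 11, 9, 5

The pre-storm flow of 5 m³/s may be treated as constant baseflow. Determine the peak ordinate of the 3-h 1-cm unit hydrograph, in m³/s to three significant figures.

Direct runoff: 0.0, 2.0, 6.0, 16.0, 29.0, 20.0, 13.0, 9.0, 6.0, 4.0, 0.0 m³/s; ΣQ_DR = 105.0 m³/s, peak = 29.0 m³/s.
Runoff depth d = ΣQ_DR·Δt / A = 105.0 × 10800 / (227 km²) = 4.996 mm.
The 1-cm UH is the DRH scaled by (10 mm)/d, so U_p = 29.0 × 10/4.996 = 58.1 m³/s.

U_p ≈ 58.1 m³/s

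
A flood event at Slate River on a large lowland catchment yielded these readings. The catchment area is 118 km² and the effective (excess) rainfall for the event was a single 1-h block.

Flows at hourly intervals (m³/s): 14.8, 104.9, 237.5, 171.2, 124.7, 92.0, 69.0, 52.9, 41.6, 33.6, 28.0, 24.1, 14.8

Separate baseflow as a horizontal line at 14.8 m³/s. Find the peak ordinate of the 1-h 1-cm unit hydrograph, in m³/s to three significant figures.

Direct runoff: 0.0, 90.1, 222.7, 156.4, 109.9, 77.2, 54.2, 38.1, 26.8, 18.8, 13.2, 9.3, 0.0 m³/s; ΣQ_DR = 816.7 m³/s, peak = 222.7 m³/s.
Runoff depth d = ΣQ_DR·Δt / A = 816.7 × 3600 / (118 km²) = 24.92 mm.
The 1-cm UH is the DRH scaled by (10 mm)/d, so U_p = 222.7 × 10/24.92 = 89.4 m³/s.

U_p ≈ 89.4 m³/s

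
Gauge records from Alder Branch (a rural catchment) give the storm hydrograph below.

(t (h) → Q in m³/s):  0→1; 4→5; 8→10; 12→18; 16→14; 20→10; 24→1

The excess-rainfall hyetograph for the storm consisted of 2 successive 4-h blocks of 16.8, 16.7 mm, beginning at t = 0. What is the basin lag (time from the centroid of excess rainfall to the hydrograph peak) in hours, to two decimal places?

Centroid of excess rainfall: t_c = Σ P_i·t̄_i / ΣP_i = 3.9940 h (block centres at 2, 6 h).
Hydrograph peak occurs at t = 12 h, so basin lag t_L = 12 − 3.9940 = 8.01 h.

t_L ≈ 8.01 h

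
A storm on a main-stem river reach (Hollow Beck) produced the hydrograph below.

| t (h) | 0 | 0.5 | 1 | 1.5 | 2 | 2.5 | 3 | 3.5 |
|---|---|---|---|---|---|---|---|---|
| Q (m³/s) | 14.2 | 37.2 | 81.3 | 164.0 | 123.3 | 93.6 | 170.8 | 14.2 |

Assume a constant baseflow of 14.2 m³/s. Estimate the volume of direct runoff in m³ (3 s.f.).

Direct-runoff ordinates (Q − Q_b): 0.0, 23.0, 67.1, 149.8, 109.1, 79.4, 156.6, 0.0 m³/s.
ΣQ_DR = 585.0 m³/s.
With Δt = 0.5 h = 1800 s, V = ΣQ_DR · Δt = 585.0 × 1800 = 1.05 × 10^6 m³.

V ≈ 1.05 × 10^6 m³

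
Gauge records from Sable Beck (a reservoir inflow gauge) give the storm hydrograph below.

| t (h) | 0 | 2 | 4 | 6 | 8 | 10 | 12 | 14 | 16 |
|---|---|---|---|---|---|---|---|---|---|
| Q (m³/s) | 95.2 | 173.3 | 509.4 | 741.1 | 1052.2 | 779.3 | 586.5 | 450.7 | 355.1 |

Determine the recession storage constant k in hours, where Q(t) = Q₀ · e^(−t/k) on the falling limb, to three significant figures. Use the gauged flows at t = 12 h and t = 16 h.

On the falling limb, Q drops from 586.5 to 355.1 m³/s between t = 12 h and t = 16 h (Δt = 4 h).
k = −Δt / ln(Q₂/Q₁) = −4 / ln(355.1/586.5) = 7.97 h.

k ≈ 7.97 h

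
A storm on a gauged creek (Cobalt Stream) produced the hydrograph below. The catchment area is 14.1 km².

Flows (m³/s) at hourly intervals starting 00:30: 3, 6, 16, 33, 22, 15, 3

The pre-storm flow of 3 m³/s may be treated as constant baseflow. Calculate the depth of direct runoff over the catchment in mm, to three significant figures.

d ≈ 19.7 mm

Direct runoff: 0.0, 3.0, 13.0, 30.0, 19.0, 12.0, 0.0 m³/s; ΣQ_DR = 77.00 m³/s.
V = ΣQ_DR · Δt = 77.00 × 3600 s = 2.772 × 10^5 m³.
Over A = 14.1 km², depth = V / A = 19.7 mm.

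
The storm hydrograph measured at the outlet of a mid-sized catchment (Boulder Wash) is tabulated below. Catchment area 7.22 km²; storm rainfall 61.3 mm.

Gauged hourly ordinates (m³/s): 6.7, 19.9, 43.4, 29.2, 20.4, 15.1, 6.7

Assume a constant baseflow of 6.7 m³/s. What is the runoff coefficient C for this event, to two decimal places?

ΣQ_DR = 94.50 m³/s; V = ΣQ_DR·Δt = 3.402 × 10^5 m³.
Runoff depth d = V / A = 47.12 mm.
C = d / P = 47.12 / 61.3 = 0.77.

C ≈ 0.77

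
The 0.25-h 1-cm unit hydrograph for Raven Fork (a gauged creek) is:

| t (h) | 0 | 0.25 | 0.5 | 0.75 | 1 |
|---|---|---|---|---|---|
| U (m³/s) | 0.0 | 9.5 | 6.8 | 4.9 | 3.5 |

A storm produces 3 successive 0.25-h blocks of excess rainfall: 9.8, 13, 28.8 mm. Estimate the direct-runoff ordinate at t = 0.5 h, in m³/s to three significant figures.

By discrete convolution, Q_j = Σ (P_i / 10 mm) · U_{j−i}.
At t = 0.5 h (j=2): Q = (9.8/10)·6.8 + (13/10)·9.5 + (28.8/10)·0.0 = 19.0 m³/s.

Q ≈ 19.0 m³/s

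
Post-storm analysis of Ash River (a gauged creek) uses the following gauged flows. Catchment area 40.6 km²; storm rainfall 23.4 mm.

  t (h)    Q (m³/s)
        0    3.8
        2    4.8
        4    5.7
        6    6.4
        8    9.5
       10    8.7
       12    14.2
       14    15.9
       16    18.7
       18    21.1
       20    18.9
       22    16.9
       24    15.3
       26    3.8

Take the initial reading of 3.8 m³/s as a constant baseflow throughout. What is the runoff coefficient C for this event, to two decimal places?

C ≈ 0.84

ΣQ_DR = 110.5 m³/s; V = ΣQ_DR·Δt = 7.956 × 10^5 m³.
Runoff depth d = V / A = 19.60 mm.
C = d / P = 19.60 / 23.4 = 0.84.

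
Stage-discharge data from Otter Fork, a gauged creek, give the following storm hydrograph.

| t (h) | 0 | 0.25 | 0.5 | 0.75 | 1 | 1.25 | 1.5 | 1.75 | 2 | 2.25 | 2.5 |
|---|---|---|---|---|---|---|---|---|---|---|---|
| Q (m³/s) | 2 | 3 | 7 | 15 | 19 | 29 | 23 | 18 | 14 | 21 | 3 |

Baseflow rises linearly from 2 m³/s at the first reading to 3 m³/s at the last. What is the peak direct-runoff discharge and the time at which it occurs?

Subtracting baseflow gives direct-runoff ordinates: 0.00, 0.90, 4.80, 12.70, 16.60, 26.50, 20.40, 15.30, 11.20, 18.10, 0.00 m³/s.
The maximum is 26.50 m³/s, occurring at the reading for t = 1.25 h.

Q_p = 26.50 m³/s at t = 1.25 h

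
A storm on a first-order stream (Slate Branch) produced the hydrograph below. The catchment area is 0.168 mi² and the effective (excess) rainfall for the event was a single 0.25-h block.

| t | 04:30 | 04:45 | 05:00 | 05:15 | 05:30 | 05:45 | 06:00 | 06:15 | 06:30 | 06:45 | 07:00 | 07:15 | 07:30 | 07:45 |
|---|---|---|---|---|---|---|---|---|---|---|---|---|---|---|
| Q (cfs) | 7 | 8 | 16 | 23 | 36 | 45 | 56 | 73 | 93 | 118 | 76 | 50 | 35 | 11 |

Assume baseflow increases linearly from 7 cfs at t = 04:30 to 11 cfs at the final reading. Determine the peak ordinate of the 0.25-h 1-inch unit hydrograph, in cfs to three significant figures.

Direct runoff: 0.00, 0.69, 8.38, 15.08, 27.77, 36.46, 47.15, 63.85, 83.54, 108.23, 65.92, 39.62, 24.31, 0.00 cfs; ΣQ_DR = 521.0 cfs, peak = 108.23 cfs.
Runoff depth d = ΣQ_DR·Δt / A = 521.0 × 900 / (0.168 mi²) = 1.201 in.
The 1-inch UH is the DRH scaled by (1 in)/d, so U_p = 108.23 × 1/1.201 = 90.1 cfs.

U_p ≈ 90.1 cfs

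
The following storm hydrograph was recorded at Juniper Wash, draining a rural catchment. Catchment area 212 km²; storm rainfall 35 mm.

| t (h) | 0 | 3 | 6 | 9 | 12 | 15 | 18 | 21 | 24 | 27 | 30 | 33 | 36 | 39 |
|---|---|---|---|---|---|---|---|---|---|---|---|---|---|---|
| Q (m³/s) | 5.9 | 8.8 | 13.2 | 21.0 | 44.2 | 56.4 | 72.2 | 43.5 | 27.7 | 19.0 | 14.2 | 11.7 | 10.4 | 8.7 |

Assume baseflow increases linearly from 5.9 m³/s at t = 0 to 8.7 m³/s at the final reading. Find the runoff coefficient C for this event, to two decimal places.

ΣQ_DR = 254.7 m³/s; V = ΣQ_DR·Δt = 2.751 × 10^6 m³.
Runoff depth d = V / A = 12.98 mm.
C = d / P = 12.98 / 35 = 0.37.

C ≈ 0.37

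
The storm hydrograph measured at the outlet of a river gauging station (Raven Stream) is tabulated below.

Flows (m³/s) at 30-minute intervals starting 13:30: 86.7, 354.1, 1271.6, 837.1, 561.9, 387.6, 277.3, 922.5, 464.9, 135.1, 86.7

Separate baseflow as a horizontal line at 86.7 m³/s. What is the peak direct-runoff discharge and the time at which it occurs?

Subtracting baseflow gives direct-runoff ordinates: 0.0, 267.4, 1184.9, 750.4, 475.2, 300.9, 190.6, 835.8, 378.2, 48.4, 0.0 m³/s.
The maximum is 1184.9 m³/s, occurring at the reading for t = 14:30.

Q_p = 1184.9 m³/s at t = 14:30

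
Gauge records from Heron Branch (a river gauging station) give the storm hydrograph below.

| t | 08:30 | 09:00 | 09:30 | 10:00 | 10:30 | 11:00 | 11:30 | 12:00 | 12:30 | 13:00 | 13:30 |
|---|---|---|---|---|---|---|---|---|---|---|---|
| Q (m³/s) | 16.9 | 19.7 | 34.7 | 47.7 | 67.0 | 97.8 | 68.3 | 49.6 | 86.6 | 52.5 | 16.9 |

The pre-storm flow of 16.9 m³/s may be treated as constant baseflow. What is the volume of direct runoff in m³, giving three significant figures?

V ≈ 6.69 × 10^5 m³

Direct-runoff ordinates (Q − Q_b): 0.0, 2.8, 17.8, 30.8, 50.1, 80.9, 51.4, 32.7, 69.7, 35.6, 0.0 m³/s.
ΣQ_DR = 371.8 m³/s.
With Δt = 0.5 h = 1800 s, V = ΣQ_DR · Δt = 371.8 × 1800 = 6.69 × 10^5 m³.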